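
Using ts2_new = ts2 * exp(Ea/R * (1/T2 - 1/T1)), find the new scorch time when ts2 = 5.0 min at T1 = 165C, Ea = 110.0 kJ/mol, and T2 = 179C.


Convert temperatures: T1 = 165 + 273.15 = 438.15 K, T2 = 179 + 273.15 = 452.15 K
ts2_new = 5.0 * exp(110000 / 8.314 * (1/452.15 - 1/438.15))
1/T2 - 1/T1 = -7.0668e-05
ts2_new = 1.96 min

1.96 min


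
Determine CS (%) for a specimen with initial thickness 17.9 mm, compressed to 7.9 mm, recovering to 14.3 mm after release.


CS = (t0 - recovered) / (t0 - ts) * 100
= (17.9 - 14.3) / (17.9 - 7.9) * 100
= 3.6 / 10.0 * 100
= 36.0%

36.0%


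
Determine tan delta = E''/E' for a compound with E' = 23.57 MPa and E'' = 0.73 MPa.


tan delta = E'' / E'
= 0.73 / 23.57
= 0.031

tan delta = 0.031


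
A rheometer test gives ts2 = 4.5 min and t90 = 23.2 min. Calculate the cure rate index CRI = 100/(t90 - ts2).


CRI = 100 / (t90 - ts2)
= 100 / (23.2 - 4.5)
= 100 / 18.7
= 5.35 min^-1

5.35 min^-1


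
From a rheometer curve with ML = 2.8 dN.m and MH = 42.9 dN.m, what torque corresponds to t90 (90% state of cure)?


M90 = ML + 0.9 * (MH - ML)
M90 = 2.8 + 0.9 * (42.9 - 2.8)
M90 = 2.8 + 0.9 * 40.1
M90 = 38.89 dN.m

38.89 dN.m


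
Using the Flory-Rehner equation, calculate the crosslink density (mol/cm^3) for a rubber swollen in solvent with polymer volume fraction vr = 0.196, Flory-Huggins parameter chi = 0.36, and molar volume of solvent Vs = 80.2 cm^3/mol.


ln(1 - vr) = ln(1 - 0.196) = -0.2182
Numerator = -((-0.2182) + 0.196 + 0.36 * 0.196^2) = 0.0083
Denominator = 80.2 * (0.196^(1/3) - 0.196/2) = 38.7269
nu = 0.0083 / 38.7269 = 2.1500e-04 mol/cm^3

2.1500e-04 mol/cm^3


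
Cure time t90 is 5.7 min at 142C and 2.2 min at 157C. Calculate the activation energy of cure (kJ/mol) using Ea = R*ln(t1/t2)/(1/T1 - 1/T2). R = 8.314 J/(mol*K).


T1 = 415.15 K, T2 = 430.15 K
1/T1 - 1/T2 = 8.3997e-05
ln(t1/t2) = ln(5.7/2.2) = 0.9520
Ea = 8.314 * 0.9520 / 8.3997e-05 = 94229.0256 J/mol
Ea = 94.23 kJ/mol

94.23 kJ/mol


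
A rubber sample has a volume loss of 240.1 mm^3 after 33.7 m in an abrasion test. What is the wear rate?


Rate = volume_loss / distance
= 240.1 / 33.7
= 7.125 mm^3/m

7.125 mm^3/m


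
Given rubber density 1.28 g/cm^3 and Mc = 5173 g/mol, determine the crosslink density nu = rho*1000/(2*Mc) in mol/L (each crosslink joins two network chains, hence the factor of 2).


nu = rho * 1000 / (2 * Mc)
nu = 1.28 * 1000 / (2 * 5173)
nu = 1280.0 / 10346
nu = 0.1237 mol/L

0.1237 mol/L


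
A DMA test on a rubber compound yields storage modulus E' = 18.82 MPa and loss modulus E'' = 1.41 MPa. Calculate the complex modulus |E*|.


|E*| = sqrt(E'^2 + E''^2)
= sqrt(18.82^2 + 1.41^2)
= sqrt(354.1924 + 1.9881)
= 18.873 MPa

18.873 MPa


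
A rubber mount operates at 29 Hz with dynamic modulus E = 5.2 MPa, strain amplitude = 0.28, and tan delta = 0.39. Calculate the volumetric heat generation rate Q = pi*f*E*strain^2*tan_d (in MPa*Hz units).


Q = pi * f * E * strain^2 * tan_d
= pi * 29 * 5.2 * 0.28^2 * 0.39
= pi * 29 * 5.2 * 0.0784 * 0.39
= 14.4854

Q = 14.4854


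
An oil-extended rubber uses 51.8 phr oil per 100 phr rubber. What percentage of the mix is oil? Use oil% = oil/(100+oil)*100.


Oil % = oil / (100 + oil) * 100
= 51.8 / (100 + 51.8) * 100
= 51.8 / 151.8 * 100
= 34.12%

34.12%


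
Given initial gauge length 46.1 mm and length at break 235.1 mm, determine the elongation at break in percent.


Elongation = (Lf - L0) / L0 * 100
= (235.1 - 46.1) / 46.1 * 100
= 189.0 / 46.1 * 100
= 410.0%

410.0%


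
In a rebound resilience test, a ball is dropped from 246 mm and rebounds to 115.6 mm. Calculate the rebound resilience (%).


Resilience = h_rebound / h_drop * 100
= 115.6 / 246 * 100
= 47.0%

47.0%


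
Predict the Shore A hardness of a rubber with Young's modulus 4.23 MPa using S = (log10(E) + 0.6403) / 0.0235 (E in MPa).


log10(E) = 0.0235*S - 0.6403  =>  S = (log10(E) + 0.6403) / 0.0235
log10(4.23) = 0.626340
S = (0.626340 + 0.6403) / 0.0235 = 1.266640 / 0.0235
S = 53.9

Shore A = 53.9


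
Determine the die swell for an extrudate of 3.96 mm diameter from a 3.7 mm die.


Die swell ratio = D_extrudate / D_die
= 3.96 / 3.7
= 1.07

Die swell = 1.07


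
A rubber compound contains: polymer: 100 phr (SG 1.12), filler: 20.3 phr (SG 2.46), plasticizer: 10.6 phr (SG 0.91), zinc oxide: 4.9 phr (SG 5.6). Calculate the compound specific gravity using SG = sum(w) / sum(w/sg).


Sum of weights = 135.8
Volume contributions:
  polymer: 100/1.12 = 89.2857
  filler: 20.3/2.46 = 8.2520
  plasticizer: 10.6/0.91 = 11.6484
  zinc oxide: 4.9/5.6 = 0.8750
Sum of volumes = 110.0611
SG = 135.8 / 110.0611 = 1.234

SG = 1.234


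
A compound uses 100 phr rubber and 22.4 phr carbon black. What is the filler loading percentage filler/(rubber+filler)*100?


Filler % = filler / (rubber + filler) * 100
= 22.4 / (100 + 22.4) * 100
= 22.4 / 122.4 * 100
= 18.3%

18.3%


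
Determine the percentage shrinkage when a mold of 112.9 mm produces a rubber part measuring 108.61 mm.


Shrinkage = (mold - part) / mold * 100
= (112.9 - 108.61) / 112.9 * 100
= 4.29 / 112.9 * 100
= 3.8%

3.8%


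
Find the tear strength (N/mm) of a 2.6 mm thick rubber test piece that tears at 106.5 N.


Tear strength = force / thickness
= 106.5 / 2.6
= 40.96 N/mm

40.96 N/mm


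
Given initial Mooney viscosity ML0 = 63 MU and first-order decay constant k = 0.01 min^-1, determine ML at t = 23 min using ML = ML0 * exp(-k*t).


ML = ML0 * exp(-k * t)
ML = 63 * exp(-0.01 * 23)
ML = 63 * 0.7945
ML = 50.06 MU

50.06 MU


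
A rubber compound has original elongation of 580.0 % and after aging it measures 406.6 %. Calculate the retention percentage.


Retention = aged / original * 100
= 406.6 / 580.0 * 100
= 70.1%

70.1%


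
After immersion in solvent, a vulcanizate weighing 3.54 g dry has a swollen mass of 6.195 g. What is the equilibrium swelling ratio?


Q = W_swollen / W_dry
Q = 6.195 / 3.54
Q = 1.75

Q = 1.75


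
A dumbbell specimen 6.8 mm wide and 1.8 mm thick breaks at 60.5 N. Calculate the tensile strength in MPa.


Area = width * thickness = 6.8 * 1.8 = 12.24 mm^2
TS = force / area = 60.5 / 12.24 = 4.94 MPa

4.94 MPa


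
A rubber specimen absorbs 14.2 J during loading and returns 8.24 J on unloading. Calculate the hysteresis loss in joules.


Hysteresis loss = loading - unloading
= 14.2 - 8.24
= 5.96 J

5.96 J


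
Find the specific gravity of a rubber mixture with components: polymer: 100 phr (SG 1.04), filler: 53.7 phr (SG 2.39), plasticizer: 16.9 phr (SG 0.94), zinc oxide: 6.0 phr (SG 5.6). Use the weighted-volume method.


Sum of weights = 176.6
Volume contributions:
  polymer: 100/1.04 = 96.1538
  filler: 53.7/2.39 = 22.4686
  plasticizer: 16.9/0.94 = 17.9787
  zinc oxide: 6.0/5.6 = 1.0714
Sum of volumes = 137.6726
SG = 176.6 / 137.6726 = 1.283

SG = 1.283


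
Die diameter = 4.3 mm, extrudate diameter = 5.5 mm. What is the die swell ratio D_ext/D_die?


Die swell ratio = D_extrudate / D_die
= 5.5 / 4.3
= 1.279

Die swell = 1.279


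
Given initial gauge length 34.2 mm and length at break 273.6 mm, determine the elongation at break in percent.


Elongation = (Lf - L0) / L0 * 100
= (273.6 - 34.2) / 34.2 * 100
= 239.4 / 34.2 * 100
= 700.0%

700.0%


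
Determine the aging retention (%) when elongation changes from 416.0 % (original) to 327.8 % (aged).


Retention = aged / original * 100
= 327.8 / 416.0 * 100
= 78.8%

78.8%


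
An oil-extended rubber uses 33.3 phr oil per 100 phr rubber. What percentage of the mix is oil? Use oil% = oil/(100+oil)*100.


Oil % = oil / (100 + oil) * 100
= 33.3 / (100 + 33.3) * 100
= 33.3 / 133.3 * 100
= 24.98%

24.98%


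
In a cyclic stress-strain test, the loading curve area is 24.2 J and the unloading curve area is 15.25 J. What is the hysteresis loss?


Hysteresis loss = loading - unloading
= 24.2 - 15.25
= 8.95 J

8.95 J


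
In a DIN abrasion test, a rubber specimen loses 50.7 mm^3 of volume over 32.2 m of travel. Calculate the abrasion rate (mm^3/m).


Rate = volume_loss / distance
= 50.7 / 32.2
= 1.575 mm^3/m

1.575 mm^3/m


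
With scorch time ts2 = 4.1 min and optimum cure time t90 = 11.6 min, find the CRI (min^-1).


CRI = 100 / (t90 - ts2)
= 100 / (11.6 - 4.1)
= 100 / 7.5
= 13.33 min^-1

13.33 min^-1


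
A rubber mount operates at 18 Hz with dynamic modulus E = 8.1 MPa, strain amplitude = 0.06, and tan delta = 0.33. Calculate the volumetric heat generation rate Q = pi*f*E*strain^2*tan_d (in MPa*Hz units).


Q = pi * f * E * strain^2 * tan_d
= pi * 18 * 8.1 * 0.06^2 * 0.33
= pi * 18 * 8.1 * 0.0036 * 0.33
= 0.5442

Q = 0.5442


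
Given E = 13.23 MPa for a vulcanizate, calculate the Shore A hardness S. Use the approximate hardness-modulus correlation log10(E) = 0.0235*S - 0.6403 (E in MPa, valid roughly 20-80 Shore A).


log10(E) = 0.0235*S - 0.6403  =>  S = (log10(E) + 0.6403) / 0.0235
log10(13.23) = 1.121560
S = (1.121560 + 0.6403) / 0.0235 = 1.761860 / 0.0235
S = 75.0

Shore A = 75.0


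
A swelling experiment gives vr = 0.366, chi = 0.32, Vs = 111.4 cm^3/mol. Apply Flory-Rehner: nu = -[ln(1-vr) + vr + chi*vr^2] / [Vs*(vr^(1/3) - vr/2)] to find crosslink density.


ln(1 - vr) = ln(1 - 0.366) = -0.4557
Numerator = -((-0.4557) + 0.366 + 0.32 * 0.366^2) = 0.0468
Denominator = 111.4 * (0.366^(1/3) - 0.366/2) = 59.2992
nu = 0.0468 / 59.2992 = 7.8990e-04 mol/cm^3

7.8990e-04 mol/cm^3


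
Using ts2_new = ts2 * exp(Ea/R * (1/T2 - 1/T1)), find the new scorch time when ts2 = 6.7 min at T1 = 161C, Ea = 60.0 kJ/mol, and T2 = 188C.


Convert temperatures: T1 = 161 + 273.15 = 434.15 K, T2 = 188 + 273.15 = 461.15 K
ts2_new = 6.7 * exp(60000 / 8.314 * (1/461.15 - 1/434.15))
1/T2 - 1/T1 = -1.3486e-04
ts2_new = 2.53 min

2.53 min


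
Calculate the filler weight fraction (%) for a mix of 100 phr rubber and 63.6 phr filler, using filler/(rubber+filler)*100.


Filler % = filler / (rubber + filler) * 100
= 63.6 / (100 + 63.6) * 100
= 63.6 / 163.6 * 100
= 38.88%

38.88%


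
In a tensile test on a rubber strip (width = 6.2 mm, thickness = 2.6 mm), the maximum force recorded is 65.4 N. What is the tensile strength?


Area = width * thickness = 6.2 * 2.6 = 16.12 mm^2
TS = force / area = 65.4 / 16.12 = 4.06 MPa

4.06 MPa


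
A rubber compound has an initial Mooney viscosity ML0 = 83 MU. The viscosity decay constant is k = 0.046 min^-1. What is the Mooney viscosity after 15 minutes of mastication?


ML = ML0 * exp(-k * t)
ML = 83 * exp(-0.046 * 15)
ML = 83 * 0.5016
ML = 41.63 MU

41.63 MU


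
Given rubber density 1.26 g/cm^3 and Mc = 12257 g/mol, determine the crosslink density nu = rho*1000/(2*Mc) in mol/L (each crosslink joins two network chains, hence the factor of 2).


nu = rho * 1000 / (2 * Mc)
nu = 1.26 * 1000 / (2 * 12257)
nu = 1260.0 / 24514
nu = 0.0514 mol/L

0.0514 mol/L


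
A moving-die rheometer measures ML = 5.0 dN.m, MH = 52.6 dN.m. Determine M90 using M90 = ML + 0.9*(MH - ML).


M90 = ML + 0.9 * (MH - ML)
M90 = 5.0 + 0.9 * (52.6 - 5.0)
M90 = 5.0 + 0.9 * 47.6
M90 = 47.84 dN.m

47.84 dN.m


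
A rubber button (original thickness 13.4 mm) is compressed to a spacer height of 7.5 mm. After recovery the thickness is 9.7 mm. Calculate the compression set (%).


CS = (t0 - recovered) / (t0 - ts) * 100
= (13.4 - 9.7) / (13.4 - 7.5) * 100
= 3.7 / 5.9 * 100
= 62.7%

62.7%


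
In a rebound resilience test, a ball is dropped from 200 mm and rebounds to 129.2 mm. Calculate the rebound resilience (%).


Resilience = h_rebound / h_drop * 100
= 129.2 / 200 * 100
= 64.6%

64.6%


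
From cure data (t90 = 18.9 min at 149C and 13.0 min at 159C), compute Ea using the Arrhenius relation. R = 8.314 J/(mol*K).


T1 = 422.15 K, T2 = 432.15 K
1/T1 - 1/T2 = 5.4815e-05
ln(t1/t2) = ln(18.9/13.0) = 0.3742
Ea = 8.314 * 0.3742 / 5.4815e-05 = 56758.3415 J/mol
Ea = 56.76 kJ/mol

56.76 kJ/mol


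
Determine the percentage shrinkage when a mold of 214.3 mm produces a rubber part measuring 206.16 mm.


Shrinkage = (mold - part) / mold * 100
= (214.3 - 206.16) / 214.3 * 100
= 8.14 / 214.3 * 100
= 3.8%

3.8%


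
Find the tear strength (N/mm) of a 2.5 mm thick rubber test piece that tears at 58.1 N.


Tear strength = force / thickness
= 58.1 / 2.5
= 23.24 N/mm

23.24 N/mm


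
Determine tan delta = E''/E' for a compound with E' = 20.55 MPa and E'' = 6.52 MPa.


tan delta = E'' / E'
= 6.52 / 20.55
= 0.3173

tan delta = 0.3173


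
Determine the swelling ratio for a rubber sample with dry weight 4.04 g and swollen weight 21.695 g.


Q = W_swollen / W_dry
Q = 21.695 / 4.04
Q = 5.37

Q = 5.37


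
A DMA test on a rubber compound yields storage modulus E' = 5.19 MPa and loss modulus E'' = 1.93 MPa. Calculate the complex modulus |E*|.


|E*| = sqrt(E'^2 + E''^2)
= sqrt(5.19^2 + 1.93^2)
= sqrt(26.9361 + 3.7249)
= 5.537 MPa

5.537 MPa


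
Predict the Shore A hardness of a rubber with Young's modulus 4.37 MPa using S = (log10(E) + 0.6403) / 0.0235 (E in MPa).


log10(E) = 0.0235*S - 0.6403  =>  S = (log10(E) + 0.6403) / 0.0235
log10(4.37) = 0.640481
S = (0.640481 + 0.6403) / 0.0235 = 1.280781 / 0.0235
S = 54.5

Shore A = 54.5


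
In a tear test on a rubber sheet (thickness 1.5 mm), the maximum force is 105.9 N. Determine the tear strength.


Tear strength = force / thickness
= 105.9 / 1.5
= 70.6 N/mm

70.6 N/mm


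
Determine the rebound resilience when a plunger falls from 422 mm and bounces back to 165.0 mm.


Resilience = h_rebound / h_drop * 100
= 165.0 / 422 * 100
= 39.1%

39.1%


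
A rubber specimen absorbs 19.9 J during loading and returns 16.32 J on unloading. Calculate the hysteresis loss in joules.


Hysteresis loss = loading - unloading
= 19.9 - 16.32
= 3.58 J

3.58 J


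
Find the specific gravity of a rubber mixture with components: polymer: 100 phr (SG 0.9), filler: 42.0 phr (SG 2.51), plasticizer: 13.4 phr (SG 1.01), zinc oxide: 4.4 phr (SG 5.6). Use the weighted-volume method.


Sum of weights = 159.8
Volume contributions:
  polymer: 100/0.9 = 111.1111
  filler: 42.0/2.51 = 16.7331
  plasticizer: 13.4/1.01 = 13.2673
  zinc oxide: 4.4/5.6 = 0.7857
Sum of volumes = 141.8972
SG = 159.8 / 141.8972 = 1.126

SG = 1.126


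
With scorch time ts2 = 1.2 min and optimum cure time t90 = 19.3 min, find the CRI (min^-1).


CRI = 100 / (t90 - ts2)
= 100 / (19.3 - 1.2)
= 100 / 18.1
= 5.52 min^-1

5.52 min^-1


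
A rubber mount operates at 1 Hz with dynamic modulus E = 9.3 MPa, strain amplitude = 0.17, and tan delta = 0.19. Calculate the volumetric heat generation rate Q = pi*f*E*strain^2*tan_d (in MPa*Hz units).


Q = pi * f * E * strain^2 * tan_d
= pi * 1 * 9.3 * 0.17^2 * 0.19
= pi * 1 * 9.3 * 0.0289 * 0.19
= 0.1604

Q = 0.1604


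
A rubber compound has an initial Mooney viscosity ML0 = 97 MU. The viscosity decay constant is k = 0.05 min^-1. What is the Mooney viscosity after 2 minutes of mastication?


ML = ML0 * exp(-k * t)
ML = 97 * exp(-0.05 * 2)
ML = 97 * 0.9048
ML = 87.77 MU

87.77 MU


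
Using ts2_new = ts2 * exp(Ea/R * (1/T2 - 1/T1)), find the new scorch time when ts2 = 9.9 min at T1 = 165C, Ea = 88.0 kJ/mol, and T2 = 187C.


Convert temperatures: T1 = 165 + 273.15 = 438.15 K, T2 = 187 + 273.15 = 460.15 K
ts2_new = 9.9 * exp(88000 / 8.314 * (1/460.15 - 1/438.15))
1/T2 - 1/T1 = -1.0912e-04
ts2_new = 3.12 min

3.12 min


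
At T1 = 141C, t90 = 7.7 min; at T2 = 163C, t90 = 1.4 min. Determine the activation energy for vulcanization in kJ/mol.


T1 = 414.15 K, T2 = 436.15 K
1/T1 - 1/T2 = 1.2179e-04
ln(t1/t2) = ln(7.7/1.4) = 1.7047
Ea = 8.314 * 1.7047 / 1.2179e-04 = 116370.0162 J/mol
Ea = 116.37 kJ/mol

116.37 kJ/mol


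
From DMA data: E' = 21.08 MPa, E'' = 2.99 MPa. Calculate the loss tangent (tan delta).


tan delta = E'' / E'
= 2.99 / 21.08
= 0.1418

tan delta = 0.1418


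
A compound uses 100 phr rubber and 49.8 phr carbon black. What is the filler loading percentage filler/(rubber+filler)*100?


Filler % = filler / (rubber + filler) * 100
= 49.8 / (100 + 49.8) * 100
= 49.8 / 149.8 * 100
= 33.24%

33.24%


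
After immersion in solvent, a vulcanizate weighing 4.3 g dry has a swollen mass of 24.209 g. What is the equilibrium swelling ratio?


Q = W_swollen / W_dry
Q = 24.209 / 4.3
Q = 5.63

Q = 5.63


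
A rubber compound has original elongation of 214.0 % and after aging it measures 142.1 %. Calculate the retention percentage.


Retention = aged / original * 100
= 142.1 / 214.0 * 100
= 66.4%

66.4%


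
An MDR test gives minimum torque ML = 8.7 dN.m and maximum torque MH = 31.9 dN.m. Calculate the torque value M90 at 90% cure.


M90 = ML + 0.9 * (MH - ML)
M90 = 8.7 + 0.9 * (31.9 - 8.7)
M90 = 8.7 + 0.9 * 23.2
M90 = 29.58 dN.m

29.58 dN.m


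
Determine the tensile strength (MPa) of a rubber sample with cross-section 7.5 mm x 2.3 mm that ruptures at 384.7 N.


Area = width * thickness = 7.5 * 2.3 = 17.25 mm^2
TS = force / area = 384.7 / 17.25 = 22.3 MPa

22.3 MPa


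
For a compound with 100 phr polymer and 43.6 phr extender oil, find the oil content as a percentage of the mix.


Oil % = oil / (100 + oil) * 100
= 43.6 / (100 + 43.6) * 100
= 43.6 / 143.6 * 100
= 30.36%

30.36%


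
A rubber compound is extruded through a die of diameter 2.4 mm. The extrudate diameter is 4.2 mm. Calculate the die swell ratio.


Die swell ratio = D_extrudate / D_die
= 4.2 / 2.4
= 1.75

Die swell = 1.75


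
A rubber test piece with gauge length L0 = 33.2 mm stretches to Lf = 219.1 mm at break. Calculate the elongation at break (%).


Elongation = (Lf - L0) / L0 * 100
= (219.1 - 33.2) / 33.2 * 100
= 185.9 / 33.2 * 100
= 559.9%

559.9%


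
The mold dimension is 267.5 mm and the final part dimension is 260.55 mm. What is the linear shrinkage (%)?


Shrinkage = (mold - part) / mold * 100
= (267.5 - 260.55) / 267.5 * 100
= 6.95 / 267.5 * 100
= 2.6%

2.6%


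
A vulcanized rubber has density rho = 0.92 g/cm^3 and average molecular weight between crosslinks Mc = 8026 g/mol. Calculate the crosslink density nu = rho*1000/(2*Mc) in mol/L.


nu = rho * 1000 / (2 * Mc)
nu = 0.92 * 1000 / (2 * 8026)
nu = 920.0 / 16052
nu = 0.0573 mol/L

0.0573 mol/L


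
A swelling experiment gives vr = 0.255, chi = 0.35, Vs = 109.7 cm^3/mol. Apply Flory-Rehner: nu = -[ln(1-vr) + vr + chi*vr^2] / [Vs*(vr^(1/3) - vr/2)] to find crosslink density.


ln(1 - vr) = ln(1 - 0.255) = -0.2944
Numerator = -((-0.2944) + 0.255 + 0.35 * 0.255^2) = 0.0166
Denominator = 109.7 * (0.255^(1/3) - 0.255/2) = 55.5776
nu = 0.0166 / 55.5776 = 2.9890e-04 mol/cm^3

2.9890e-04 mol/cm^3


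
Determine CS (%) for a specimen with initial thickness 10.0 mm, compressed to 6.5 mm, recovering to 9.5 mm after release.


CS = (t0 - recovered) / (t0 - ts) * 100
= (10.0 - 9.5) / (10.0 - 6.5) * 100
= 0.5 / 3.5 * 100
= 14.3%

14.3%


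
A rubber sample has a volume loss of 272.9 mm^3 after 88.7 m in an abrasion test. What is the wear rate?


Rate = volume_loss / distance
= 272.9 / 88.7
= 3.077 mm^3/m

3.077 mm^3/m


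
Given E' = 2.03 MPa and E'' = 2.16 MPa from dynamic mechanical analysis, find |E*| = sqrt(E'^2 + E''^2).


|E*| = sqrt(E'^2 + E''^2)
= sqrt(2.03^2 + 2.16^2)
= sqrt(4.1209 + 4.6656)
= 2.964 MPa

2.964 MPa


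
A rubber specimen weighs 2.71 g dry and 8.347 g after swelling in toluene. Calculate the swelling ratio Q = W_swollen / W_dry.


Q = W_swollen / W_dry
Q = 8.347 / 2.71
Q = 3.08

Q = 3.08


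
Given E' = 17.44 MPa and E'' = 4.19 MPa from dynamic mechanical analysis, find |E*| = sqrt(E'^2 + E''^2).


|E*| = sqrt(E'^2 + E''^2)
= sqrt(17.44^2 + 4.19^2)
= sqrt(304.1536 + 17.5561)
= 17.936 MPa

17.936 MPa


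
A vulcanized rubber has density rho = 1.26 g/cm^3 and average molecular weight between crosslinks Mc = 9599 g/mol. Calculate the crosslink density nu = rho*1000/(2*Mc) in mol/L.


nu = rho * 1000 / (2 * Mc)
nu = 1.26 * 1000 / (2 * 9599)
nu = 1260.0 / 19198
nu = 0.0656 mol/L

0.0656 mol/L


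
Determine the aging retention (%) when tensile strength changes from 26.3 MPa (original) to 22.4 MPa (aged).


Retention = aged / original * 100
= 22.4 / 26.3 * 100
= 85.2%

85.2%


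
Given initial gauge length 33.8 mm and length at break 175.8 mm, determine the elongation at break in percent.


Elongation = (Lf - L0) / L0 * 100
= (175.8 - 33.8) / 33.8 * 100
= 142.0 / 33.8 * 100
= 420.1%

420.1%


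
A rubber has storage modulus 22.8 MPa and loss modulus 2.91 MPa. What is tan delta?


tan delta = E'' / E'
= 2.91 / 22.8
= 0.1276

tan delta = 0.1276


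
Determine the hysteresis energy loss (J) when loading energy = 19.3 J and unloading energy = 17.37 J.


Hysteresis loss = loading - unloading
= 19.3 - 17.37
= 1.93 J

1.93 J


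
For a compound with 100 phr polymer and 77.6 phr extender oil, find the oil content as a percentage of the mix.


Oil % = oil / (100 + oil) * 100
= 77.6 / (100 + 77.6) * 100
= 77.6 / 177.6 * 100
= 43.69%

43.69%


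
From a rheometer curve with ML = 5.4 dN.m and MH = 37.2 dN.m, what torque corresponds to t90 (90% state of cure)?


M90 = ML + 0.9 * (MH - ML)
M90 = 5.4 + 0.9 * (37.2 - 5.4)
M90 = 5.4 + 0.9 * 31.8
M90 = 34.02 dN.m

34.02 dN.m


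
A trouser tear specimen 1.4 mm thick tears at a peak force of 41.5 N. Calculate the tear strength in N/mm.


Tear strength = force / thickness
= 41.5 / 1.4
= 29.64 N/mm

29.64 N/mm


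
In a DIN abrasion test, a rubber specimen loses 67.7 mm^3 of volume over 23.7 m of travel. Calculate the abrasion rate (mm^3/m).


Rate = volume_loss / distance
= 67.7 / 23.7
= 2.857 mm^3/m

2.857 mm^3/m


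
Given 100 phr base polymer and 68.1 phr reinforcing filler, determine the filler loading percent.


Filler % = filler / (rubber + filler) * 100
= 68.1 / (100 + 68.1) * 100
= 68.1 / 168.1 * 100
= 40.51%

40.51%


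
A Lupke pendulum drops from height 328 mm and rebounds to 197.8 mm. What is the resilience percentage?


Resilience = h_rebound / h_drop * 100
= 197.8 / 328 * 100
= 60.3%

60.3%


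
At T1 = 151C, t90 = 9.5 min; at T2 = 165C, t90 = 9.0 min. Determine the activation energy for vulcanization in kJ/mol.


T1 = 424.15 K, T2 = 438.15 K
1/T1 - 1/T2 = 7.5333e-05
ln(t1/t2) = ln(9.5/9.0) = 0.0541
Ea = 8.314 * 0.0541 / 7.5333e-05 = 5967.0314 J/mol
Ea = 5.97 kJ/mol

5.97 kJ/mol


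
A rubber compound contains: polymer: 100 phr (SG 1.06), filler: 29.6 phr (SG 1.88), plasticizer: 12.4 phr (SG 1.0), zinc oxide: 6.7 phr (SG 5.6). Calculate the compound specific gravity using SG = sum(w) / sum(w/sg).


Sum of weights = 148.7
Volume contributions:
  polymer: 100/1.06 = 94.3396
  filler: 29.6/1.88 = 15.7447
  plasticizer: 12.4/1.0 = 12.4000
  zinc oxide: 6.7/5.6 = 1.1964
Sum of volumes = 123.6807
SG = 148.7 / 123.6807 = 1.202

SG = 1.202


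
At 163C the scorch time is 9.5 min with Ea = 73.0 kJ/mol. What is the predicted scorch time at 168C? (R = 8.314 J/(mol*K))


Convert temperatures: T1 = 163 + 273.15 = 436.15 K, T2 = 168 + 273.15 = 441.15 K
ts2_new = 9.5 * exp(73000 / 8.314 * (1/441.15 - 1/436.15))
1/T2 - 1/T1 = -2.5987e-05
ts2_new = 7.56 min

7.56 min


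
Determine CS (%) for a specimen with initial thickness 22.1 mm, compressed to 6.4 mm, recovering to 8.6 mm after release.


CS = (t0 - recovered) / (t0 - ts) * 100
= (22.1 - 8.6) / (22.1 - 6.4) * 100
= 13.5 / 15.7 * 100
= 86.0%

86.0%


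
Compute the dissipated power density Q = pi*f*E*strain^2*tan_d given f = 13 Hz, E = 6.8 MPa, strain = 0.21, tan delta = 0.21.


Q = pi * f * E * strain^2 * tan_d
= pi * 13 * 6.8 * 0.21^2 * 0.21
= pi * 13 * 6.8 * 0.0441 * 0.21
= 2.5719

Q = 2.5719


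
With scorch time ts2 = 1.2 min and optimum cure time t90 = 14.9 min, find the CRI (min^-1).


CRI = 100 / (t90 - ts2)
= 100 / (14.9 - 1.2)
= 100 / 13.7
= 7.3 min^-1

7.3 min^-1


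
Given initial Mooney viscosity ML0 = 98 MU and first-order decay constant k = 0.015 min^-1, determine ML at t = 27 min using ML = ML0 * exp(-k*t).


ML = ML0 * exp(-k * t)
ML = 98 * exp(-0.015 * 27)
ML = 98 * 0.6670
ML = 65.36 MU

65.36 MU


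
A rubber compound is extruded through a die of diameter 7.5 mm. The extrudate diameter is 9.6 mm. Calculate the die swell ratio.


Die swell ratio = D_extrudate / D_die
= 9.6 / 7.5
= 1.28

Die swell = 1.28


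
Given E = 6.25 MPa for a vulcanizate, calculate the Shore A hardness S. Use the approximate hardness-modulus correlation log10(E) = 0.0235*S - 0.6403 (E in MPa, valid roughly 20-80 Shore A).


log10(E) = 0.0235*S - 0.6403  =>  S = (log10(E) + 0.6403) / 0.0235
log10(6.25) = 0.795880
S = (0.795880 + 0.6403) / 0.0235 = 1.436180 / 0.0235
S = 61.1

Shore A = 61.1


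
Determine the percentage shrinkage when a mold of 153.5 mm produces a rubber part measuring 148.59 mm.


Shrinkage = (mold - part) / mold * 100
= (153.5 - 148.59) / 153.5 * 100
= 4.91 / 153.5 * 100
= 3.2%

3.2%


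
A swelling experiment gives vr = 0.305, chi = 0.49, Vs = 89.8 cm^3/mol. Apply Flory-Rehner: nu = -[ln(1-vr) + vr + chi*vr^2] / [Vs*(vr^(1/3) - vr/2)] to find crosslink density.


ln(1 - vr) = ln(1 - 0.305) = -0.3638
Numerator = -((-0.3638) + 0.305 + 0.49 * 0.305^2) = 0.0133
Denominator = 89.8 * (0.305^(1/3) - 0.305/2) = 46.7527
nu = 0.0133 / 46.7527 = 2.8365e-04 mol/cm^3

2.8365e-04 mol/cm^3


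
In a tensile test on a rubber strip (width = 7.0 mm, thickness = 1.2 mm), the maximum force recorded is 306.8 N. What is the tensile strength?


Area = width * thickness = 7.0 * 1.2 = 8.4 mm^2
TS = force / area = 306.8 / 8.4 = 36.52 MPa

36.52 MPa


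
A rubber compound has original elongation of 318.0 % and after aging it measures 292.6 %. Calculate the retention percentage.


Retention = aged / original * 100
= 292.6 / 318.0 * 100
= 92.0%

92.0%


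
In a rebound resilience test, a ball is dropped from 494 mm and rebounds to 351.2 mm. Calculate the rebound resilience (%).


Resilience = h_rebound / h_drop * 100
= 351.2 / 494 * 100
= 71.1%

71.1%


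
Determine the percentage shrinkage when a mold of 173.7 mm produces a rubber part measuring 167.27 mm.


Shrinkage = (mold - part) / mold * 100
= (173.7 - 167.27) / 173.7 * 100
= 6.43 / 173.7 * 100
= 3.7%

3.7%


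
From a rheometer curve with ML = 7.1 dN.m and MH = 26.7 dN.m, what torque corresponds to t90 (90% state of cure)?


M90 = ML + 0.9 * (MH - ML)
M90 = 7.1 + 0.9 * (26.7 - 7.1)
M90 = 7.1 + 0.9 * 19.6
M90 = 24.74 dN.m

24.74 dN.m


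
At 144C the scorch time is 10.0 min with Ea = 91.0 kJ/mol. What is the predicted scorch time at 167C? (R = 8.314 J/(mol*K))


Convert temperatures: T1 = 144 + 273.15 = 417.15 K, T2 = 167 + 273.15 = 440.15 K
ts2_new = 10.0 * exp(91000 / 8.314 * (1/440.15 - 1/417.15))
1/T2 - 1/T1 = -1.2527e-04
ts2_new = 2.54 min

2.54 min


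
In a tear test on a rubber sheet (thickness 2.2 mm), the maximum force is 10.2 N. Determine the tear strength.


Tear strength = force / thickness
= 10.2 / 2.2
= 4.64 N/mm

4.64 N/mm


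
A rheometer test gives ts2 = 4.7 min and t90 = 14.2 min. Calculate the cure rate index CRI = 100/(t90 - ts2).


CRI = 100 / (t90 - ts2)
= 100 / (14.2 - 4.7)
= 100 / 9.5
= 10.53 min^-1

10.53 min^-1


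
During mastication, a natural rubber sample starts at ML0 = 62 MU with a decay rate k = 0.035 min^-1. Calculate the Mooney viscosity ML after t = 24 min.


ML = ML0 * exp(-k * t)
ML = 62 * exp(-0.035 * 24)
ML = 62 * 0.4317
ML = 26.77 MU

26.77 MU


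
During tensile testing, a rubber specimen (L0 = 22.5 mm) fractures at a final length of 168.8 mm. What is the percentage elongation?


Elongation = (Lf - L0) / L0 * 100
= (168.8 - 22.5) / 22.5 * 100
= 146.3 / 22.5 * 100
= 650.2%

650.2%


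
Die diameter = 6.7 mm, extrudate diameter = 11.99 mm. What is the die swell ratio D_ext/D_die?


Die swell ratio = D_extrudate / D_die
= 11.99 / 6.7
= 1.79

Die swell = 1.79


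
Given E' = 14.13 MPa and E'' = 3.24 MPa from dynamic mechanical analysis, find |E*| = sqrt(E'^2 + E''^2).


|E*| = sqrt(E'^2 + E''^2)
= sqrt(14.13^2 + 3.24^2)
= sqrt(199.6569 + 10.4976)
= 14.497 MPa

14.497 MPa


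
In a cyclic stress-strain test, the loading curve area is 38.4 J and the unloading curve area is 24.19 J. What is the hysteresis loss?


Hysteresis loss = loading - unloading
= 38.4 - 24.19
= 14.21 J

14.21 J


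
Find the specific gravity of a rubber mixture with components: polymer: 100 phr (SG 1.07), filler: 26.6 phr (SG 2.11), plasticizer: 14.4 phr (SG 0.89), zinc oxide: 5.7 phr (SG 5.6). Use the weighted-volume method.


Sum of weights = 146.7
Volume contributions:
  polymer: 100/1.07 = 93.4579
  filler: 26.6/2.11 = 12.6066
  plasticizer: 14.4/0.89 = 16.1798
  zinc oxide: 5.7/5.6 = 1.0179
Sum of volumes = 123.2622
SG = 146.7 / 123.2622 = 1.19

SG = 1.19


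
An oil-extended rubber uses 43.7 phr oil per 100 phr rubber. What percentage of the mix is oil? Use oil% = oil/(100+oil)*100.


Oil % = oil / (100 + oil) * 100
= 43.7 / (100 + 43.7) * 100
= 43.7 / 143.7 * 100
= 30.41%

30.41%


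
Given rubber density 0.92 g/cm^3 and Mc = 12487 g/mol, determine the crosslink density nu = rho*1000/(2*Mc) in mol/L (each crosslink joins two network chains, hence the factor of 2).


nu = rho * 1000 / (2 * Mc)
nu = 0.92 * 1000 / (2 * 12487)
nu = 920.0 / 24974
nu = 0.0368 mol/L

0.0368 mol/L


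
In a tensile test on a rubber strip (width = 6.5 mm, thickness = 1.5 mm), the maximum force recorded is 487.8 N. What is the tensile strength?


Area = width * thickness = 6.5 * 1.5 = 9.75 mm^2
TS = force / area = 487.8 / 9.75 = 50.03 MPa

50.03 MPa


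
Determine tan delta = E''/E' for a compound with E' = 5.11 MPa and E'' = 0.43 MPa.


tan delta = E'' / E'
= 0.43 / 5.11
= 0.0841

tan delta = 0.0841


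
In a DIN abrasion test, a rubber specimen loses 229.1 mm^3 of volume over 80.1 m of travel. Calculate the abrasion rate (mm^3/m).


Rate = volume_loss / distance
= 229.1 / 80.1
= 2.86 mm^3/m

2.86 mm^3/m


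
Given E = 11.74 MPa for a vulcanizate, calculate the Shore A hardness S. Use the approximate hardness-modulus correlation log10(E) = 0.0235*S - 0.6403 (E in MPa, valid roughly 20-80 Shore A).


log10(E) = 0.0235*S - 0.6403  =>  S = (log10(E) + 0.6403) / 0.0235
log10(11.74) = 1.069668
S = (1.069668 + 0.6403) / 0.0235 = 1.709968 / 0.0235
S = 72.8

Shore A = 72.8


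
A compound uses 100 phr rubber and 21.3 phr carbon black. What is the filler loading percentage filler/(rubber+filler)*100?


Filler % = filler / (rubber + filler) * 100
= 21.3 / (100 + 21.3) * 100
= 21.3 / 121.3 * 100
= 17.56%

17.56%


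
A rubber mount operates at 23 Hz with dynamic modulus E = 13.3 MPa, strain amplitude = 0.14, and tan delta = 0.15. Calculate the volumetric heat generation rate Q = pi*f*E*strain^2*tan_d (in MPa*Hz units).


Q = pi * f * E * strain^2 * tan_d
= pi * 23 * 13.3 * 0.14^2 * 0.15
= pi * 23 * 13.3 * 0.0196 * 0.15
= 2.8254

Q = 2.8254


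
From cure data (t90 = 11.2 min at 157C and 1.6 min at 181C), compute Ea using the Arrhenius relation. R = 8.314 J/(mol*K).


T1 = 430.15 K, T2 = 454.15 K
1/T1 - 1/T2 = 1.2285e-04
ln(t1/t2) = ln(11.2/1.6) = 1.9459
Ea = 8.314 * 1.9459 / 1.2285e-04 = 131686.3643 J/mol
Ea = 131.69 kJ/mol

131.69 kJ/mol


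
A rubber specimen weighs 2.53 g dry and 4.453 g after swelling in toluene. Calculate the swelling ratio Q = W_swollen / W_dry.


Q = W_swollen / W_dry
Q = 4.453 / 2.53
Q = 1.76

Q = 1.76


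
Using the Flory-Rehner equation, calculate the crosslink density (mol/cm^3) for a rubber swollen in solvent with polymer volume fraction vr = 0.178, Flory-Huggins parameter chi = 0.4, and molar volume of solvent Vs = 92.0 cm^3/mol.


ln(1 - vr) = ln(1 - 0.178) = -0.1960
Numerator = -((-0.1960) + 0.178 + 0.4 * 0.178^2) = 0.0053
Denominator = 92.0 * (0.178^(1/3) - 0.178/2) = 43.5641
nu = 0.0053 / 43.5641 = 1.2261e-04 mol/cm^3

1.2261e-04 mol/cm^3


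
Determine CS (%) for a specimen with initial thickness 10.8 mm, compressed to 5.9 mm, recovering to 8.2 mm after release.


CS = (t0 - recovered) / (t0 - ts) * 100
= (10.8 - 8.2) / (10.8 - 5.9) * 100
= 2.6 / 4.9 * 100
= 53.1%

53.1%


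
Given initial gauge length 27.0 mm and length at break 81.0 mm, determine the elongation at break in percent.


Elongation = (Lf - L0) / L0 * 100
= (81.0 - 27.0) / 27.0 * 100
= 54.0 / 27.0 * 100
= 200.0%

200.0%


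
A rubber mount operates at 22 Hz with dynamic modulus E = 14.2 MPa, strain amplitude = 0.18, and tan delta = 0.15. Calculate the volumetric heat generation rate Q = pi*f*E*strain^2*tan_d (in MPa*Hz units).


Q = pi * f * E * strain^2 * tan_d
= pi * 22 * 14.2 * 0.18^2 * 0.15
= pi * 22 * 14.2 * 0.0324 * 0.15
= 4.7698

Q = 4.7698


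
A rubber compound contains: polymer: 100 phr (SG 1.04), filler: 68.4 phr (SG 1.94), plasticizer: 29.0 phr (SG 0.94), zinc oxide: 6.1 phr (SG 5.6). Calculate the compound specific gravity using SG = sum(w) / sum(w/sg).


Sum of weights = 203.5
Volume contributions:
  polymer: 100/1.04 = 96.1538
  filler: 68.4/1.94 = 35.2577
  plasticizer: 29.0/0.94 = 30.8511
  zinc oxide: 6.1/5.6 = 1.0893
Sum of volumes = 163.3519
SG = 203.5 / 163.3519 = 1.246

SG = 1.246


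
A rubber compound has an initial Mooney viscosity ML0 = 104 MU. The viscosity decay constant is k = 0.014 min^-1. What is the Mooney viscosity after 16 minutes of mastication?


ML = ML0 * exp(-k * t)
ML = 104 * exp(-0.014 * 16)
ML = 104 * 0.7993
ML = 83.13 MU

83.13 MU


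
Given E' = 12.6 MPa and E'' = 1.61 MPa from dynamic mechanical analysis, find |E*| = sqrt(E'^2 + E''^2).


|E*| = sqrt(E'^2 + E''^2)
= sqrt(12.6^2 + 1.61^2)
= sqrt(158.7600 + 2.5921)
= 12.702 MPa

12.702 MPa


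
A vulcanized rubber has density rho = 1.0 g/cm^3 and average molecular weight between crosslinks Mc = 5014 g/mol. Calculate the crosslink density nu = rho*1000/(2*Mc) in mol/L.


nu = rho * 1000 / (2 * Mc)
nu = 1.0 * 1000 / (2 * 5014)
nu = 1000.0 / 10028
nu = 0.0997 mol/L

0.0997 mol/L


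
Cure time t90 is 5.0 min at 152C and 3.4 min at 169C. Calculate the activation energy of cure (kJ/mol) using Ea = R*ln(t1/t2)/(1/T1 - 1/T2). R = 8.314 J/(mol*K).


T1 = 425.15 K, T2 = 442.15 K
1/T1 - 1/T2 = 9.0435e-05
ln(t1/t2) = ln(5.0/3.4) = 0.3857
Ea = 8.314 * 0.3857 / 9.0435e-05 = 35455.2296 J/mol
Ea = 35.46 kJ/mol

35.46 kJ/mol


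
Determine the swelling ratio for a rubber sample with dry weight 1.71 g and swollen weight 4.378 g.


Q = W_swollen / W_dry
Q = 4.378 / 1.71
Q = 2.56

Q = 2.56


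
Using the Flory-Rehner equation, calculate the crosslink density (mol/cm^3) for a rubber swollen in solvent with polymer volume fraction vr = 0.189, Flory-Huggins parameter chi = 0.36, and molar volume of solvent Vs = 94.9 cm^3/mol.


ln(1 - vr) = ln(1 - 0.189) = -0.2095
Numerator = -((-0.2095) + 0.189 + 0.36 * 0.189^2) = 0.0076
Denominator = 94.9 * (0.189^(1/3) - 0.189/2) = 45.4931
nu = 0.0076 / 45.4931 = 1.6767e-04 mol/cm^3

1.6767e-04 mol/cm^3


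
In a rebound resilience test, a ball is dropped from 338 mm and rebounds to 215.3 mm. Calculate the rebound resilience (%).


Resilience = h_rebound / h_drop * 100
= 215.3 / 338 * 100
= 63.7%

63.7%


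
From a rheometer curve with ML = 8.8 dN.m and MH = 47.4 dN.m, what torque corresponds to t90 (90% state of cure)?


M90 = ML + 0.9 * (MH - ML)
M90 = 8.8 + 0.9 * (47.4 - 8.8)
M90 = 8.8 + 0.9 * 38.6
M90 = 43.54 dN.m

43.54 dN.m


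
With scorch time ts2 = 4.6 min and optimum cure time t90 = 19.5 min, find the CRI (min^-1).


CRI = 100 / (t90 - ts2)
= 100 / (19.5 - 4.6)
= 100 / 14.9
= 6.71 min^-1

6.71 min^-1


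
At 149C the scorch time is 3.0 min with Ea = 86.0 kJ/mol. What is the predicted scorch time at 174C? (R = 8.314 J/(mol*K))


Convert temperatures: T1 = 149 + 273.15 = 422.15 K, T2 = 174 + 273.15 = 447.15 K
ts2_new = 3.0 * exp(86000 / 8.314 * (1/447.15 - 1/422.15))
1/T2 - 1/T1 = -1.3244e-04
ts2_new = 0.76 min

0.76 min


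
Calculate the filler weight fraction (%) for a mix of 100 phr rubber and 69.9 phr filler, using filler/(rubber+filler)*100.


Filler % = filler / (rubber + filler) * 100
= 69.9 / (100 + 69.9) * 100
= 69.9 / 169.9 * 100
= 41.14%

41.14%


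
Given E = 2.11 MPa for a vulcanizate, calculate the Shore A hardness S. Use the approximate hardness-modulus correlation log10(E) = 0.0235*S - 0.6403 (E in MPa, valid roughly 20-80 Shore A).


log10(E) = 0.0235*S - 0.6403  =>  S = (log10(E) + 0.6403) / 0.0235
log10(2.11) = 0.324282
S = (0.324282 + 0.6403) / 0.0235 = 0.964582 / 0.0235
S = 41.0

Shore A = 41.0


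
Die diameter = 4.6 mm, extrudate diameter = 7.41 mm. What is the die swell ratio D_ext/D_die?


Die swell ratio = D_extrudate / D_die
= 7.41 / 4.6
= 1.611

Die swell = 1.611


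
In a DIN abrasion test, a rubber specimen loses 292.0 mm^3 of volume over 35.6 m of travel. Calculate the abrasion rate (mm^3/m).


Rate = volume_loss / distance
= 292.0 / 35.6
= 8.202 mm^3/m

8.202 mm^3/m


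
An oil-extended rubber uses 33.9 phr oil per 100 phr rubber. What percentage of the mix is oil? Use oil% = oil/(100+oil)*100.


Oil % = oil / (100 + oil) * 100
= 33.9 / (100 + 33.9) * 100
= 33.9 / 133.9 * 100
= 25.32%

25.32%


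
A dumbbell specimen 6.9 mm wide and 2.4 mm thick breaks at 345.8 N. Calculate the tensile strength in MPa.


Area = width * thickness = 6.9 * 2.4 = 16.56 mm^2
TS = force / area = 345.8 / 16.56 = 20.88 MPa

20.88 MPa


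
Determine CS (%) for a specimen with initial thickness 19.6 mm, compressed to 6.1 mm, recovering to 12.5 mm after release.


CS = (t0 - recovered) / (t0 - ts) * 100
= (19.6 - 12.5) / (19.6 - 6.1) * 100
= 7.1 / 13.5 * 100
= 52.6%

52.6%


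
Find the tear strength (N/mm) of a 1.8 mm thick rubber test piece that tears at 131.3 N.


Tear strength = force / thickness
= 131.3 / 1.8
= 72.94 N/mm

72.94 N/mm


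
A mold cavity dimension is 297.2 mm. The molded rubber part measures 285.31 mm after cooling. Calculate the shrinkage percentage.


Shrinkage = (mold - part) / mold * 100
= (297.2 - 285.31) / 297.2 * 100
= 11.89 / 297.2 * 100
= 4.0%

4.0%


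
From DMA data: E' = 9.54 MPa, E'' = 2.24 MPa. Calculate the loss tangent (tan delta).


tan delta = E'' / E'
= 2.24 / 9.54
= 0.2348

tan delta = 0.2348


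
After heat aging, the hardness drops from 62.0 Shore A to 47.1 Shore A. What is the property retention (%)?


Retention = aged / original * 100
= 47.1 / 62.0 * 100
= 76.0%

76.0%


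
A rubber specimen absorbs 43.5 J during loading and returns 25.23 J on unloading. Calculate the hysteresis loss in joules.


Hysteresis loss = loading - unloading
= 43.5 - 25.23
= 18.27 J

18.27 J


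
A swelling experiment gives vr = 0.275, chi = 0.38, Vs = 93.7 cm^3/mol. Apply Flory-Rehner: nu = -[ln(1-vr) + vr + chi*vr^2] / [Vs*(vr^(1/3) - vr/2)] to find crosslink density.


ln(1 - vr) = ln(1 - 0.275) = -0.3216
Numerator = -((-0.3216) + 0.275 + 0.38 * 0.275^2) = 0.0178
Denominator = 93.7 * (0.275^(1/3) - 0.275/2) = 48.0490
nu = 0.0178 / 48.0490 = 3.7142e-04 mol/cm^3

3.7142e-04 mol/cm^3


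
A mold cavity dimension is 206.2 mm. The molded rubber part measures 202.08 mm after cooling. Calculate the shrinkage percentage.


Shrinkage = (mold - part) / mold * 100
= (206.2 - 202.08) / 206.2 * 100
= 4.12 / 206.2 * 100
= 2.0%

2.0%


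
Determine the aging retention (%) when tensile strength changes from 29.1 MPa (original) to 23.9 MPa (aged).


Retention = aged / original * 100
= 23.9 / 29.1 * 100
= 82.1%

82.1%


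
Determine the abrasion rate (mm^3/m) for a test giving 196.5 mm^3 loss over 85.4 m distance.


Rate = volume_loss / distance
= 196.5 / 85.4
= 2.301 mm^3/m

2.301 mm^3/m


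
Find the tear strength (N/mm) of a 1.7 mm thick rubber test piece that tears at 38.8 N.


Tear strength = force / thickness
= 38.8 / 1.7
= 22.82 N/mm

22.82 N/mm


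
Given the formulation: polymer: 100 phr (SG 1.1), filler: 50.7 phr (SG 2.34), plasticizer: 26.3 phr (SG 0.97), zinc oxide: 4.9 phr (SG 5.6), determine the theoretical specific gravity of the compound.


Sum of weights = 181.9
Volume contributions:
  polymer: 100/1.1 = 90.9091
  filler: 50.7/2.34 = 21.6667
  plasticizer: 26.3/0.97 = 27.1134
  zinc oxide: 4.9/5.6 = 0.8750
Sum of volumes = 140.5642
SG = 181.9 / 140.5642 = 1.294

SG = 1.294
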